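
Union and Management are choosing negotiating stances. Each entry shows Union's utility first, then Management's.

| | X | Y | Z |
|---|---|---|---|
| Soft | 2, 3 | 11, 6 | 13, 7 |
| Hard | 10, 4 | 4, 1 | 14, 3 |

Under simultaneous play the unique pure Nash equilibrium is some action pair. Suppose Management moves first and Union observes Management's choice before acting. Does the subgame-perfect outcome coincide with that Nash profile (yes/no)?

Backward induction with Management moving first.
- X: BR = Hard, leader payoff 4.
- Y: BR = Soft, leader payoff 6.
- Z: BR = Hard, leader payoff 3.
Management's induced payoffs are 4, 6, 3, so Management commits to Y. Subgame-perfect outcome: (Soft, Y) with payoffs (11, 6).
Under simultaneous play:
Union's best replies: X→Hard; Y→Soft; Z→Hard.
Management's best replies: Soft→Z; Hard→X.
The unique mutual best reply is (Hard, X), giving (10, 4).
Sequential outcome (Soft, Y) differs from the Nash profile (Hard, X).

no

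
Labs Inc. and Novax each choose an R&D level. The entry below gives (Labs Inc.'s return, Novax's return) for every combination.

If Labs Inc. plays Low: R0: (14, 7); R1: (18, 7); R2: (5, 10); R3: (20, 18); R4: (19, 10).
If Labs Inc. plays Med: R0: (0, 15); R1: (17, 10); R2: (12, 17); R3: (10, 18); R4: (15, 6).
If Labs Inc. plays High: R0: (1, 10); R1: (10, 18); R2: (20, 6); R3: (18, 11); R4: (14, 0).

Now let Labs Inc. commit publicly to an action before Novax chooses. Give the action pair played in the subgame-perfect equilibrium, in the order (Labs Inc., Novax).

Solve by backward induction (Labs Inc. leads).
- Low: Novax compares 7, 7, 10, 18, 10 and picks R3; Labs Inc. would get 20.
- Med: Novax compares 15, 10, 17, 18, 6 and picks R3; Labs Inc. would get 10.
- High: Novax compares 10, 18, 6, 11, 0 and picks R1; Labs Inc. would get 10.
Labs Inc.'s induced payoffs are 20, 10, 10, so Labs Inc. commits to Low. Subgame-perfect outcome: (Low, R3) with payoffs (20, 18).

(Low, R3)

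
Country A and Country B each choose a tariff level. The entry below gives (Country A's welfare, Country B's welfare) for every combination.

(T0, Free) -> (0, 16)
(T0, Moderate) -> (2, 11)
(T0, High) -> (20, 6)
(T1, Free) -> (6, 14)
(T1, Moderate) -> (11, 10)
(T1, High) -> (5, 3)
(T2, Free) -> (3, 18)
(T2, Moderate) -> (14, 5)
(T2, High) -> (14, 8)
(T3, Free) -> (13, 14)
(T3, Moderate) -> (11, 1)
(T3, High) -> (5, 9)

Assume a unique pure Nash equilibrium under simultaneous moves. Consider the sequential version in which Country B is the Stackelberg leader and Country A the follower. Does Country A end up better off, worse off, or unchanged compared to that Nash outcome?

unchanged

Solve by backward induction (Country B leads).
- Free: BR = T3, leader payoff 14.
- Moderate: BR = T2, leader payoff 5.
- High: BR = T0, leader payoff 6.
Maximizing over 14, 5, 6, Country B chooses Free. Subgame-perfect outcome: (T3, Free) with payoffs (13, 14).
For the simultaneous game, intersect best replies.
Country A's best replies: Free→T3; Moderate→T2; High→T0.
Country B's best replies: T0→Free; T1→Free; T2→Free; T3→Free.
Only (T3, Free) has each player best-responding; Nash payoffs (13, 14).
Country A earns 13 sequentially versus 13 at the Nash outcome: unchanged.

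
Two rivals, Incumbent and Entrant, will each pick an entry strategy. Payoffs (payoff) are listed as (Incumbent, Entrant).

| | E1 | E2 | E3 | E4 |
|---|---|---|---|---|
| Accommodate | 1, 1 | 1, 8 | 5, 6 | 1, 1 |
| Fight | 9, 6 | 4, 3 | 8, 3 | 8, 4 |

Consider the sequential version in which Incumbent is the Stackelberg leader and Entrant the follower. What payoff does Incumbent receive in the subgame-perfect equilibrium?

9

Solve by backward induction (Incumbent leads).
- Accommodate: BR = E2, leader payoff 1.
- Fight: BR = E1, leader payoff 9.
Maximizing over 1, 9, Incumbent chooses Fight. Subgame-perfect outcome: (Fight, E1) with payoffs (9, 6).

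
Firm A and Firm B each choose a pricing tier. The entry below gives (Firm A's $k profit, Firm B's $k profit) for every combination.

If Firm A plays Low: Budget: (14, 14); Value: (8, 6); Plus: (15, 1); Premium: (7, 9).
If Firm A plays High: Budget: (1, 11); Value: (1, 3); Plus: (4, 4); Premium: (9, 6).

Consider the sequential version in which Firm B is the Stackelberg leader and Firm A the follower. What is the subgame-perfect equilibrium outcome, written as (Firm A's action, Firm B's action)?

Firm A best-responds to each possible Firm B move:
- Budget → Firm A plays Low (best of 14, 1); Firm B gets 14.
- Value → Firm A plays Low (best of 8, 1); Firm B gets 6.
- Plus → Firm A plays Low (best of 15, 4); Firm B gets 1.
- Premium → Firm A plays High (best of 7, 9); Firm B gets 6.
Firm B's induced payoffs are 14, 6, 1, 6, so Firm B commits to Budget. Subgame-perfect outcome: (Low, Budget) with payoffs (14, 14).

(Low, Budget)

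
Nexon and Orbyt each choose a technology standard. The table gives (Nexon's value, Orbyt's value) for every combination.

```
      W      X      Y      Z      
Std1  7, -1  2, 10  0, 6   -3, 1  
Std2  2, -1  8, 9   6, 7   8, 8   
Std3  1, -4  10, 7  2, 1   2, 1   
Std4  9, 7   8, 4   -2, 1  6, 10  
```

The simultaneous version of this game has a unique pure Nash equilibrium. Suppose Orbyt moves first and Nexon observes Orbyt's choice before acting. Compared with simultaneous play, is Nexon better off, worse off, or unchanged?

Backward induction with Orbyt moving first.
- W → Nexon plays Std4 (best of 7, 2, 1, 9); Orbyt gets 7.
- X → Nexon plays Std3 (best of 2, 8, 10, 8); Orbyt gets 7.
- Y → Nexon plays Std2 (best of 0, 6, 2, -2); Orbyt gets 7.
- Z → Nexon plays Std2 (best of -3, 8, 2, 6); Orbyt gets 8.
Orbyt's induced payoffs are 7, 7, 7, 8, so Orbyt commits to Z. Subgame-perfect outcome: (Std2, Z) with payoffs (8, 8).
For the simultaneous game, intersect best replies.
Nexon's best replies: W→Std4; X→Std3; Y→Std2; Z→Std2.
Orbyt's best replies: Std1→X; Std2→X; Std3→X; Std4→Z.
The unique mutual best reply is (Std3, X), giving (10, 7).
Nexon earns 8 sequentially versus 10 at the Nash outcome: worse off.

worse off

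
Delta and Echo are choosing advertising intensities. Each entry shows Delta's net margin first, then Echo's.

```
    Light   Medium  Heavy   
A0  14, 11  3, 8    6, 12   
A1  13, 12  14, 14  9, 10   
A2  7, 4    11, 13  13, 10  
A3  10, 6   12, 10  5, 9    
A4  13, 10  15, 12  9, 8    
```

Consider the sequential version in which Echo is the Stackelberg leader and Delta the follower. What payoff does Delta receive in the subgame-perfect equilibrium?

15

Backward induction with Echo moving first.
- Light: BR = A0, leader payoff 11.
- Medium: BR = A4, leader payoff 12.
- Heavy: BR = A2, leader payoff 10.
Echo's induced payoffs are 11, 12, 10, so Echo commits to Medium. Subgame-perfect outcome: (A4, Medium) with payoffs (15, 12).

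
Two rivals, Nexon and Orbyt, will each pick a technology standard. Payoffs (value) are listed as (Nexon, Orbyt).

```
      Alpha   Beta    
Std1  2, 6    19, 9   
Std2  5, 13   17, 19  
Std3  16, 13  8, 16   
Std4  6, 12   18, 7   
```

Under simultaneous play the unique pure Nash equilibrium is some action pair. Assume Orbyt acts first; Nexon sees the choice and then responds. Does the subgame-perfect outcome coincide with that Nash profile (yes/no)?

Solve by backward induction (Orbyt leads).
- Alpha: BR = Std3, leader payoff 13.
- Beta: BR = Std1, leader payoff 9.
Orbyt's induced payoffs are 13, 9, so Orbyt commits to Alpha. Subgame-perfect outcome: (Std3, Alpha) with payoffs (16, 13).
For the simultaneous game, intersect best replies.
Nexon's best replies: Alpha→Std3; Beta→Std1.
Orbyt's best replies: Std1→Beta; Std2→Beta; Std3→Beta; Std4→Alpha.
Only (Std1, Beta) has each player best-responding; Nash payoffs (19, 9).
Sequential outcome (Std3, Alpha) differs from the Nash profile (Std1, Beta).

no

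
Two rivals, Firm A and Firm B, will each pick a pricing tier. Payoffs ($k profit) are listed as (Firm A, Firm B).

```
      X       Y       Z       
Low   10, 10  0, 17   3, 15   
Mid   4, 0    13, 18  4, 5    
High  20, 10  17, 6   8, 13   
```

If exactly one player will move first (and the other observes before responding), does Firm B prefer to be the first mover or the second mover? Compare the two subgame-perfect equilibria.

second

If Firm A leads: Firm B's best replies are Low→Y, Mid→Y, High→Z; Firm A's induced payoffs 0, 13, 8; outcome (Mid, Y), payoffs (13, 18).
If Firm B leads: Firm A's best replies are X→High, Y→High, Z→High; Firm B's induced payoffs 10, 6, 13; outcome (High, Z), payoffs (8, 13).
Firm B gets 13 moving first and 18 moving second, so Firm B prefers to move second.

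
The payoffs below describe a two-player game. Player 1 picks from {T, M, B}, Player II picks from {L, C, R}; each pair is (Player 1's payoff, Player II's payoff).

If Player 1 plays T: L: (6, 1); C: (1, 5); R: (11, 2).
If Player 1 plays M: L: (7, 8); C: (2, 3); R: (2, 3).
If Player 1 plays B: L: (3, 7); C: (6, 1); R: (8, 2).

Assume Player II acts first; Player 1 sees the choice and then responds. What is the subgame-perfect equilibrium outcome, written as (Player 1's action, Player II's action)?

(M, L)

Backward induction with Player II moving first.
- L: BR = M, leader payoff 8.
- C: BR = B, leader payoff 1.
- R: BR = T, leader payoff 2.
Player II's induced payoffs are 8, 1, 2, so Player II commits to L. Subgame-perfect outcome: (M, L) with payoffs (7, 8).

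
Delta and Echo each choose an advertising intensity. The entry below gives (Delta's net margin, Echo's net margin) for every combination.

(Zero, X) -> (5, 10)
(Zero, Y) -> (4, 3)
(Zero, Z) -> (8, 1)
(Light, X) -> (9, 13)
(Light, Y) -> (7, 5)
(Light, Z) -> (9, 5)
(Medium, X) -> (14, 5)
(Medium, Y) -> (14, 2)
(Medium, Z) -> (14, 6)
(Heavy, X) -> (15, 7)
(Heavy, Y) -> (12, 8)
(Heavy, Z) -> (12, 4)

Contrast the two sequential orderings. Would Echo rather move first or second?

If Delta leads: Echo's best replies are Zero→X, Light→X, Medium→Z, Heavy→Y; Delta's induced payoffs 5, 9, 14, 12; outcome (Medium, Z), payoffs (14, 6).
If Echo leads: Delta's best replies are X→Heavy, Y→Medium, Z→Medium; Echo's induced payoffs 7, 2, 6; outcome (Heavy, X), payoffs (15, 7).
Echo gets 7 moving first and 6 moving second, so Echo prefers to move first.

first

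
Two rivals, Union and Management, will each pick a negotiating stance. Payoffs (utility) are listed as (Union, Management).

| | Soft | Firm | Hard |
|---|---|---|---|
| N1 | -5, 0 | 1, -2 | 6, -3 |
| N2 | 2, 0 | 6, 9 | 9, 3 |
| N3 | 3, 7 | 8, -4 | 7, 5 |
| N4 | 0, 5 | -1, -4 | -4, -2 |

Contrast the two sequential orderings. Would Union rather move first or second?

If Union leads: Management's best replies are N1→Soft, N2→Firm, N3→Soft, N4→Soft; Union's induced payoffs -5, 6, 3, 0; outcome (N2, Firm), payoffs (6, 9).
If Management leads: Union's best replies are Soft→N3, Firm→N3, Hard→N2; Management's induced payoffs 7, -4, 3; outcome (N3, Soft), payoffs (3, 7).
Union gets 6 moving first and 3 moving second, so Union prefers to move first.

first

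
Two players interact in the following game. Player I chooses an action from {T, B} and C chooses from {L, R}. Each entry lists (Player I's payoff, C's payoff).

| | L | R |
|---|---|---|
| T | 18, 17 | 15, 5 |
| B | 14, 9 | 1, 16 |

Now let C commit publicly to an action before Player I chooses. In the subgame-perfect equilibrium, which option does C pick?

L

Work backward from Player I's decision.
- L: Player I compares 18, 14 and picks T; C would get 17.
- R: Player I compares 15, 1 and picks T; C would get 5.
Maximizing over 17, 5, C chooses L. Subgame-perfect outcome: (T, L) with payoffs (18, 17).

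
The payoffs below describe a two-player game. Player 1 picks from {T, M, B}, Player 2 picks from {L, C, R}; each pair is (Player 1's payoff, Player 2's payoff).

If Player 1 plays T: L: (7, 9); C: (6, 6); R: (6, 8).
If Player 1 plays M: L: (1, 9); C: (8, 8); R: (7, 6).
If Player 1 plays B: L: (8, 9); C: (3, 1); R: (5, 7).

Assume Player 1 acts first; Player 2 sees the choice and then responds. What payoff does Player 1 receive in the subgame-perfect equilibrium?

8

Player 2 best-responds to each possible Player 1 move:
- T: BR = L, leader payoff 7.
- M: BR = L, leader payoff 1.
- B: BR = L, leader payoff 8.
Maximizing over 7, 1, 8, Player 1 chooses B. Subgame-perfect outcome: (B, L) with payoffs (8, 9).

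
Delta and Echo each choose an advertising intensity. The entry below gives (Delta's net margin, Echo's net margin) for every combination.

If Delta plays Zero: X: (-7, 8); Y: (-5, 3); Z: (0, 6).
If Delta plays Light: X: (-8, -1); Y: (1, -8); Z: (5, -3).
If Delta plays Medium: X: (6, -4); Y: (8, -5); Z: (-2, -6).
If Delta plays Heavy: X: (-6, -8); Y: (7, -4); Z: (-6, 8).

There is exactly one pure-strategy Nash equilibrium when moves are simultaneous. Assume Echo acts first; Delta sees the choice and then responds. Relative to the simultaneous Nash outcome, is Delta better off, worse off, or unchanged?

Work backward from Delta's decision.
- X → Delta plays Medium (best of -7, -8, 6, -6); Echo gets -4.
- Y → Delta plays Medium (best of -5, 1, 8, 7); Echo gets -5.
- Z → Delta plays Light (best of 0, 5, -2, -6); Echo gets -3.
Among -4, -5, -3, the best is -3 at Z. Subgame-perfect outcome: (Light, Z) with payoffs (5, -3).
For the simultaneous game, intersect best replies.
Delta's best replies: X→Medium; Y→Medium; Z→Light.
Echo's best replies: Zero→X; Light→X; Medium→X; Heavy→Z.
Only (Medium, X) has each player best-responding; Nash payoffs (6, -4).
Delta earns 5 sequentially versus 6 at the Nash outcome: worse off.

worse off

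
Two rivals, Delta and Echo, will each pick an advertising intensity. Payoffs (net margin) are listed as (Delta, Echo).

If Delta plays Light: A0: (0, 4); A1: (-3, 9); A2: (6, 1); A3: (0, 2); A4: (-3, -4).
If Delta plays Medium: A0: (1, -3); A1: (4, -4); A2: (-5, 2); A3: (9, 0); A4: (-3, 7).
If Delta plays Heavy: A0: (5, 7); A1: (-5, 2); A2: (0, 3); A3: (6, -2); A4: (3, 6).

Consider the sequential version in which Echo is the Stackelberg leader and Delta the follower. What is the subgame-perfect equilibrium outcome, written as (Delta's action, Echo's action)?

(Heavy, A0)

Delta best-responds to each possible Echo move:
- A0: BR = Heavy, leader payoff 7.
- A1: BR = Medium, leader payoff -4.
- A2: BR = Light, leader payoff 1.
- A3: BR = Medium, leader payoff 0.
- A4: BR = Heavy, leader payoff 6.
Echo's induced payoffs are 7, -4, 1, 0, 6, so Echo commits to A0. Subgame-perfect outcome: (Heavy, A0) with payoffs (5, 7).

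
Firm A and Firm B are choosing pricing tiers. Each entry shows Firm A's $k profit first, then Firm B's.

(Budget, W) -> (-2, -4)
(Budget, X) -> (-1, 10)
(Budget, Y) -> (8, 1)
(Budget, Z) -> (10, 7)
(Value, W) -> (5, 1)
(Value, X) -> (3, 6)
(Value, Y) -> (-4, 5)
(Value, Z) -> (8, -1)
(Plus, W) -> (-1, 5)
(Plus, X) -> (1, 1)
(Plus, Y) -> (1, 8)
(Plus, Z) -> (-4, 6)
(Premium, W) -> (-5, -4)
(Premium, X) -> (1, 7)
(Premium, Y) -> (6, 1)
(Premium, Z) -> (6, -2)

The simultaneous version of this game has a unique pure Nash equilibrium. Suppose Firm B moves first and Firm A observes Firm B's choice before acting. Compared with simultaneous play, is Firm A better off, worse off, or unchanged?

better off

Solve by backward induction (Firm B leads).
- W: Firm A compares -2, 5, -1, -5 and picks Value; Firm B would get 1.
- X: Firm A compares -1, 3, 1, 1 and picks Value; Firm B would get 6.
- Y: Firm A compares 8, -4, 1, 6 and picks Budget; Firm B would get 1.
- Z: Firm A compares 10, 8, -4, 6 and picks Budget; Firm B would get 7.
Firm B's induced payoffs are 1, 6, 1, 7, so Firm B commits to Z. Subgame-perfect outcome: (Budget, Z) with payoffs (10, 7).
For the simultaneous game, intersect best replies.
Firm A's best replies: W→Value; X→Value; Y→Budget; Z→Budget.
Firm B's best replies: Budget→X; Value→X; Plus→Y; Premium→X.
The unique mutual best reply is (Value, X), giving (3, 6).
Firm A earns 10 sequentially versus 3 at the Nash outcome: better off.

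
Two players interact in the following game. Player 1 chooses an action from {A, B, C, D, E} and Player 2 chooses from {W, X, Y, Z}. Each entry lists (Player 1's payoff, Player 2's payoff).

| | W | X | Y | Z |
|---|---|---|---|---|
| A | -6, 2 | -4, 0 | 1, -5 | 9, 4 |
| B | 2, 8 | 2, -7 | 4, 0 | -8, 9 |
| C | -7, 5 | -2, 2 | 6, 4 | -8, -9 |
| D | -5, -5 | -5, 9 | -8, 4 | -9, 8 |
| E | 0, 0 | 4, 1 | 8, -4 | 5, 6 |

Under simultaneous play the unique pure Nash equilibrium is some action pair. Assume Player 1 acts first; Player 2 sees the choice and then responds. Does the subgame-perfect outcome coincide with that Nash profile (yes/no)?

Solve by backward induction (Player 1 leads).
- A → Player 2 plays Z (best of 2, 0, -5, 4); Player 1 gets 9.
- B → Player 2 plays Z (best of 8, -7, 0, 9); Player 1 gets -8.
- C → Player 2 plays W (best of 5, 2, 4, -9); Player 1 gets -7.
- D → Player 2 plays X (best of -5, 9, 4, 8); Player 1 gets -5.
- E → Player 2 plays Z (best of 0, 1, -4, 6); Player 1 gets 5.
Player 1's induced payoffs are 9, -8, -7, -5, 5, so Player 1 commits to A. Subgame-perfect outcome: (A, Z) with payoffs (9, 4).
Under simultaneous play:
Player 1's best replies: W→B; X→E; Y→E; Z→A.
Player 2's best replies: A→Z; B→Z; C→W; D→X; E→Z.
Only (A, Z) has each player best-responding; Nash payoffs (9, 4).
Sequential outcome (A, Z) coincides with the Nash profile (A, Z).

yes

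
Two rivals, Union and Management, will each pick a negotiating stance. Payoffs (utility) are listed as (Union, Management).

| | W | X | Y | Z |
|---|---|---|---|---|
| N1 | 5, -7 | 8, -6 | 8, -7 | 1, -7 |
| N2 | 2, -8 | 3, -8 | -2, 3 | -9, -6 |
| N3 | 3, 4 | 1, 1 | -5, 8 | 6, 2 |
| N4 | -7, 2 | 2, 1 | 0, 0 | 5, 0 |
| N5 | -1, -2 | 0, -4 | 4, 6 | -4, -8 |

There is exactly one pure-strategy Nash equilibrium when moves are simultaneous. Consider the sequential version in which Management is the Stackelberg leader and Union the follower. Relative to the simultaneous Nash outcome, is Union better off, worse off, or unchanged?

worse off

Backward induction with Management moving first.
- W → Union plays N1 (best of 5, 2, 3, -7, -1); Management gets -7.
- X → Union plays N1 (best of 8, 3, 1, 2, 0); Management gets -6.
- Y → Union plays N1 (best of 8, -2, -5, 0, 4); Management gets -7.
- Z → Union plays N3 (best of 1, -9, 6, 5, -4); Management gets 2.
Among -7, -6, -7, 2, the best is 2 at Z. Subgame-perfect outcome: (N3, Z) with payoffs (6, 2).
Now find the simultaneous Nash equilibrium.
Union's best replies: W→N1; X→N1; Y→N1; Z→N3.
Management's best replies: N1→X; N2→Y; N3→Y; N4→W; N5→Y.
The unique mutual best reply is (N1, X), giving (8, -6).
Union earns 6 sequentially versus 8 at the Nash outcome: worse off.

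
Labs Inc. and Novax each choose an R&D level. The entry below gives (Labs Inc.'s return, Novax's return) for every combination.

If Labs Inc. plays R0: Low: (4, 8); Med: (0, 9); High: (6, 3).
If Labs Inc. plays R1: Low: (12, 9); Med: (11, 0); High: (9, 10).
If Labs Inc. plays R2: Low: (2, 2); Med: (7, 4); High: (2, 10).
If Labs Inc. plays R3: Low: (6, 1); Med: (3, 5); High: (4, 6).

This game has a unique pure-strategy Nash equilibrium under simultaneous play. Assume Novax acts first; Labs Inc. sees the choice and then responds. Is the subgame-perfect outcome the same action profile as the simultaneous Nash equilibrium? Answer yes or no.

yes

Labs Inc. best-responds to each possible Novax move:
- Low: Labs Inc. compares 4, 12, 2, 6 and picks R1; Novax would get 9.
- Med: Labs Inc. compares 0, 11, 7, 3 and picks R1; Novax would get 0.
- High: Labs Inc. compares 6, 9, 2, 4 and picks R1; Novax would get 10.
Maximizing over 9, 0, 10, Novax chooses High. Subgame-perfect outcome: (R1, High) with payoffs (9, 10).
Now find the simultaneous Nash equilibrium.
Labs Inc.'s best replies: Low→R1; Med→R1; High→R1.
Novax's best replies: R0→Med; R1→High; R2→High; R3→High.
Only (R1, High) has each player best-responding; Nash payoffs (9, 10).
Sequential outcome (R1, High) coincides with the Nash profile (R1, High).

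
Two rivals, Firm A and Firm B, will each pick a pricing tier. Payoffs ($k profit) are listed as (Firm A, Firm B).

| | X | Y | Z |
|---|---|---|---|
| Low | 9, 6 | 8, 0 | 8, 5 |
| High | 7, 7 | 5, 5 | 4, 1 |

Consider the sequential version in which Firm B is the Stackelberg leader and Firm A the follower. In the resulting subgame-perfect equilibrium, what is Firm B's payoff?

Solve by backward induction (Firm B leads).
- X: Firm A compares 9, 7 and picks Low; Firm B would get 6.
- Y: Firm A compares 8, 5 and picks Low; Firm B would get 0.
- Z: Firm A compares 8, 4 and picks Low; Firm B would get 5.
Maximizing over 6, 0, 5, Firm B chooses X. Subgame-perfect outcome: (Low, X) with payoffs (9, 6).

6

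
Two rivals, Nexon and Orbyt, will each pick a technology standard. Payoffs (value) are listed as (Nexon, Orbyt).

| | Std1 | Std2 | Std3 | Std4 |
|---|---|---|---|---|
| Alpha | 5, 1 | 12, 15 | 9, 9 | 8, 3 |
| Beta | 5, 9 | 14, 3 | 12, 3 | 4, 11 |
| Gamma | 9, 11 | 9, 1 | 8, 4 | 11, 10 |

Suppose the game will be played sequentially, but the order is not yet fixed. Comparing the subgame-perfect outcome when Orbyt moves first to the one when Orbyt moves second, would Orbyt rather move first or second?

second

If Nexon leads: Orbyt's best replies are Alpha→Std2, Beta→Std4, Gamma→Std1; Nexon's induced payoffs 12, 4, 9; outcome (Alpha, Std2), payoffs (12, 15).
If Orbyt leads: Nexon's best replies are Std1→Gamma, Std2→Beta, Std3→Beta, Std4→Gamma; Orbyt's induced payoffs 11, 3, 3, 10; outcome (Gamma, Std1), payoffs (9, 11).
Orbyt gets 11 moving first and 15 moving second, so Orbyt prefers to move second.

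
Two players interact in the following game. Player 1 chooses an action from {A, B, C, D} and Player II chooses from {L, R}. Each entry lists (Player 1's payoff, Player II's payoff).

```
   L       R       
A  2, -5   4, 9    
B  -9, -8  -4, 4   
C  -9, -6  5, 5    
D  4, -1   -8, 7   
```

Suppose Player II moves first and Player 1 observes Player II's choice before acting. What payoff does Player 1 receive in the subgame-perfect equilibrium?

Player 1 best-responds to each possible Player II move:
- L: BR = D, leader payoff -1.
- R: BR = C, leader payoff 5.
Player II's induced payoffs are -1, 5, so Player II commits to R. Subgame-perfect outcome: (C, R) with payoffs (5, 5).

5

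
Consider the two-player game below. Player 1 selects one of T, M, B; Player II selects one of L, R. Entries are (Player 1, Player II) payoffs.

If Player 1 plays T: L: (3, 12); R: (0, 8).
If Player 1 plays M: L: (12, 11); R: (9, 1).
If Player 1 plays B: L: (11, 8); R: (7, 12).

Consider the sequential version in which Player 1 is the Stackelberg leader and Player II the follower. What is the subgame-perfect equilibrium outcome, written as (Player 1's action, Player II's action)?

(M, L)

Solve by backward induction (Player 1 leads).
- T: BR = L, leader payoff 3.
- M: BR = L, leader payoff 12.
- B: BR = R, leader payoff 7.
Maximizing over 3, 12, 7, Player 1 chooses M. Subgame-perfect outcome: (M, L) with payoffs (12, 11).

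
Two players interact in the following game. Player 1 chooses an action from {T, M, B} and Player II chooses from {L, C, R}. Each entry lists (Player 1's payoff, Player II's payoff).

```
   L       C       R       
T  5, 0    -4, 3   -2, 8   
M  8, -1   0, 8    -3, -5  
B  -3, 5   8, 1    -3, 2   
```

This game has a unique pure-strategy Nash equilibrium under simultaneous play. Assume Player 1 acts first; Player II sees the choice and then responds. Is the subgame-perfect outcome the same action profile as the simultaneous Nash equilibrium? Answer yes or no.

Player II best-responds to each possible Player 1 move:
- T: Player II compares 0, 3, 8 and picks R; Player 1 would get -2.
- M: Player II compares -1, 8, -5 and picks C; Player 1 would get 0.
- B: Player II compares 5, 1, 2 and picks L; Player 1 would get -3.
Among -2, 0, -3, the best is 0 at M. Subgame-perfect outcome: (M, C) with payoffs (0, 8).
For the simultaneous game, intersect best replies.
Player 1's best replies: L→M; C→B; R→T.
Player II's best replies: T→R; M→C; B→L.
Only (T, R) has each player best-responding; Nash payoffs (-2, 8).
Sequential outcome (M, C) differs from the Nash profile (T, R).

no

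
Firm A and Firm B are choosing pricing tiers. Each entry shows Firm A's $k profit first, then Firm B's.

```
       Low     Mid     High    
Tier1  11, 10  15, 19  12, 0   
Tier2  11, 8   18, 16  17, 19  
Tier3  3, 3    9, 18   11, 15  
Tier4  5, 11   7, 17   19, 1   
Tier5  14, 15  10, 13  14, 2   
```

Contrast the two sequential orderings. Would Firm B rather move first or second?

second

If Firm A leads: Firm B's best replies are Tier1→Mid, Tier2→High, Tier3→Mid, Tier4→Mid, Tier5→Low; Firm A's induced payoffs 15, 17, 9, 7, 14; outcome (Tier2, High), payoffs (17, 19).
If Firm B leads: Firm A's best replies are Low→Tier5, Mid→Tier2, High→Tier4; Firm B's induced payoffs 15, 16, 1; outcome (Tier2, Mid), payoffs (18, 16).
Firm B gets 16 moving first and 19 moving second, so Firm B prefers to move second.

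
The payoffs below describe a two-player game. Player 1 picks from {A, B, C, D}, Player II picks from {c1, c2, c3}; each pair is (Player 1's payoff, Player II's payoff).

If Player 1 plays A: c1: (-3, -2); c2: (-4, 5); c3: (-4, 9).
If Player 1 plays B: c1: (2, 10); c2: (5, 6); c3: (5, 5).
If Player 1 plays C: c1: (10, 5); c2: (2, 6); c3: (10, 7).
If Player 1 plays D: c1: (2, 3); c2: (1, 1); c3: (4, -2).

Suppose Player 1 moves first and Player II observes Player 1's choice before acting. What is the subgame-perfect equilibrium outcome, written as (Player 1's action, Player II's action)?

(C, c3)

Backward induction with Player 1 moving first.
- A → Player II plays c3 (best of -2, 5, 9); Player 1 gets -4.
- B → Player II plays c1 (best of 10, 6, 5); Player 1 gets 2.
- C → Player II plays c3 (best of 5, 6, 7); Player 1 gets 10.
- D → Player II plays c1 (best of 3, 1, -2); Player 1 gets 2.
Maximizing over -4, 2, 10, 2, Player 1 chooses C. Subgame-perfect outcome: (C, c3) with payoffs (10, 7).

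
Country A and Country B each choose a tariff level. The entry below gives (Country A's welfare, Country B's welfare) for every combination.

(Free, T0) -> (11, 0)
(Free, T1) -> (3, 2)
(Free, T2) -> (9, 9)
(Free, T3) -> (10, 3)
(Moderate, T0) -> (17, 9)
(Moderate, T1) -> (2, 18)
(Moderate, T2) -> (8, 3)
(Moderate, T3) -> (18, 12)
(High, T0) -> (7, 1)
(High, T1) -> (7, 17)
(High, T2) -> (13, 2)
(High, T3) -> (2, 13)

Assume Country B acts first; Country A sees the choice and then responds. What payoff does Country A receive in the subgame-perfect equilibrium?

7

Country A best-responds to each possible Country B move:
- T0: Country A compares 11, 17, 7 and picks Moderate; Country B would get 9.
- T1: Country A compares 3, 2, 7 and picks High; Country B would get 17.
- T2: Country A compares 9, 8, 13 and picks High; Country B would get 2.
- T3: Country A compares 10, 18, 2 and picks Moderate; Country B would get 12.
Among 9, 17, 2, 12, the best is 17 at T1. Subgame-perfect outcome: (High, T1) with payoffs (7, 17).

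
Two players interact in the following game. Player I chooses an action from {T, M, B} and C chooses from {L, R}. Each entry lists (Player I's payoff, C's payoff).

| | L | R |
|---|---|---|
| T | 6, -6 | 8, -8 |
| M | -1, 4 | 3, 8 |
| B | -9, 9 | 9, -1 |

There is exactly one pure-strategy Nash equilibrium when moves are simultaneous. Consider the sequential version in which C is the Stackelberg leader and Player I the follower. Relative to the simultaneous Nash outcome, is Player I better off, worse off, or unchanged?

better off

Work backward from Player I's decision.
- L: BR = T, leader payoff -6.
- R: BR = B, leader payoff -1.
Maximizing over -6, -1, C chooses R. Subgame-perfect outcome: (B, R) with payoffs (9, -1).
For the simultaneous game, intersect best replies.
Player I's best replies: L→T; R→B.
C's best replies: T→L; M→R; B→L.
The unique mutual best reply is (T, L), giving (6, -6).
Player I earns 9 sequentially versus 6 at the Nash outcome: better off.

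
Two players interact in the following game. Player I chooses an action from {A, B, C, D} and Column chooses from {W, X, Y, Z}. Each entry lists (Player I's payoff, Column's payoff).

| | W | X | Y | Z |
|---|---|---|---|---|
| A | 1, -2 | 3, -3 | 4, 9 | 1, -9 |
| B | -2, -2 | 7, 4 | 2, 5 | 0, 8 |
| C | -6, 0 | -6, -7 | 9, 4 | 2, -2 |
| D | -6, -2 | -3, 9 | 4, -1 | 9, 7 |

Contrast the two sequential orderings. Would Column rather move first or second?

first

If Player I leads: Column's best replies are A→Y, B→Z, C→Y, D→X; Player I's induced payoffs 4, 0, 9, -3; outcome (C, Y), payoffs (9, 4).
If Column leads: Player I's best replies are W→A, X→B, Y→C, Z→D; Column's induced payoffs -2, 4, 4, 7; outcome (D, Z), payoffs (9, 7).
Column gets 7 moving first and 4 moving second, so Column prefers to move first.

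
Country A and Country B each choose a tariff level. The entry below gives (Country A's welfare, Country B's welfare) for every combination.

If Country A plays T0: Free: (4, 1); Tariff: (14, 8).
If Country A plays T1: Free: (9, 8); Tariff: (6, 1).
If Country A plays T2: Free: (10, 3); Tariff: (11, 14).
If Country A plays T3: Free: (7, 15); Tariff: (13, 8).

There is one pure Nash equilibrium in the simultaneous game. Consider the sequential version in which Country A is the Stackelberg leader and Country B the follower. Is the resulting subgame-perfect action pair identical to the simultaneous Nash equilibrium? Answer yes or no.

Backward induction with Country A moving first.
- T0 → Country B plays Tariff (best of 1, 8); Country A gets 14.
- T1 → Country B plays Free (best of 8, 1); Country A gets 9.
- T2 → Country B plays Tariff (best of 3, 14); Country A gets 11.
- T3 → Country B plays Free (best of 15, 8); Country A gets 7.
Among 14, 9, 11, 7, the best is 14 at T0. Subgame-perfect outcome: (T0, Tariff) with payoffs (14, 8).
Under simultaneous play:
Country A's best replies: Free→T2; Tariff→T0.
Country B's best replies: T0→Tariff; T1→Free; T2→Tariff; T3→Free.
Only (T0, Tariff) has each player best-responding; Nash payoffs (14, 8).
Sequential outcome (T0, Tariff) coincides with the Nash profile (T0, Tariff).

yes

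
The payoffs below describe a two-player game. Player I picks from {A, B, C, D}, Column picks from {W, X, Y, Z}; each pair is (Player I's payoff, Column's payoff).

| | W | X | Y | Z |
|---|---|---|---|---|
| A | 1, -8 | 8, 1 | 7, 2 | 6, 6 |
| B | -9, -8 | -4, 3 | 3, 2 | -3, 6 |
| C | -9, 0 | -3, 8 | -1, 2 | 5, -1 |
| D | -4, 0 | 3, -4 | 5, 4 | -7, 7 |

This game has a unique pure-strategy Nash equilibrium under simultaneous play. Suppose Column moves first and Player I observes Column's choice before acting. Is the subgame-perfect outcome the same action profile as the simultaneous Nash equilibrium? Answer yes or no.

yes

Backward induction with Column moving first.
- W: BR = A, leader payoff -8.
- X: BR = A, leader payoff 1.
- Y: BR = A, leader payoff 2.
- Z: BR = A, leader payoff 6.
Maximizing over -8, 1, 2, 6, Column chooses Z. Subgame-perfect outcome: (A, Z) with payoffs (6, 6).
For the simultaneous game, intersect best replies.
Player I's best replies: W→A; X→A; Y→A; Z→A.
Column's best replies: A→Z; B→Z; C→X; D→Z.
Only (A, Z) has each player best-responding; Nash payoffs (6, 6).
Sequential outcome (A, Z) coincides with the Nash profile (A, Z).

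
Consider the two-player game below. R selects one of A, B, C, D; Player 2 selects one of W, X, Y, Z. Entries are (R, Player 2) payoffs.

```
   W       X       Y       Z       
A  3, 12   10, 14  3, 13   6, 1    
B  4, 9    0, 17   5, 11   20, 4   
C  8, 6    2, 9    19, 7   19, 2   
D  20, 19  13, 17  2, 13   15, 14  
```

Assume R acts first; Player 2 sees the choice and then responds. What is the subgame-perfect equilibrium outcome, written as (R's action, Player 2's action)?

Work backward from Player 2's decision.
- A: Player 2 compares 12, 14, 13, 1 and picks X; R would get 10.
- B: Player 2 compares 9, 17, 11, 4 and picks X; R would get 0.
- C: Player 2 compares 6, 9, 7, 2 and picks X; R would get 2.
- D: Player 2 compares 19, 17, 13, 14 and picks W; R would get 20.
Among 10, 0, 2, 20, the best is 20 at D. Subgame-perfect outcome: (D, W) with payoffs (20, 19).

(D, W)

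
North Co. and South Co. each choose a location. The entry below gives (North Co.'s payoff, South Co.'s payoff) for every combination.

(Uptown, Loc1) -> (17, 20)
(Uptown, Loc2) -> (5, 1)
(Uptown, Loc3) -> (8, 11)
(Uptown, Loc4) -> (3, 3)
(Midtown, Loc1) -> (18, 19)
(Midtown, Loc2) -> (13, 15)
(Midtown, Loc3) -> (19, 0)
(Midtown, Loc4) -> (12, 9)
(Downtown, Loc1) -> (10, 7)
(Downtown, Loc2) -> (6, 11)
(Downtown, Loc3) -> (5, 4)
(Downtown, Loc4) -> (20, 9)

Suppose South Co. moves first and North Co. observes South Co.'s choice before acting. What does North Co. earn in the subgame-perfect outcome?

18

Work backward from North Co.'s decision.
- Loc1 → North Co. plays Midtown (best of 17, 18, 10); South Co. gets 19.
- Loc2 → North Co. plays Midtown (best of 5, 13, 6); South Co. gets 15.
- Loc3 → North Co. plays Midtown (best of 8, 19, 5); South Co. gets 0.
- Loc4 → North Co. plays Downtown (best of 3, 12, 20); South Co. gets 9.
Among 19, 15, 0, 9, the best is 19 at Loc1. Subgame-perfect outcome: (Midtown, Loc1) with payoffs (18, 19).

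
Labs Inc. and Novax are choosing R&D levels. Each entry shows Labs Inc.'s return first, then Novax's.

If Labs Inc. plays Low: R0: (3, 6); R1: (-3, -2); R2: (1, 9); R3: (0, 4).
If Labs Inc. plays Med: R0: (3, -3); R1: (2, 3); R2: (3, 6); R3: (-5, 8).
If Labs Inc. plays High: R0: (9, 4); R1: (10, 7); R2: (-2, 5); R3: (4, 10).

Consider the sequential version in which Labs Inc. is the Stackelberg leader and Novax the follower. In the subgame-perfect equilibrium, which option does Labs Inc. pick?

High

Novax best-responds to each possible Labs Inc. move:
- Low: BR = R2, leader payoff 1.
- Med: BR = R3, leader payoff -5.
- High: BR = R3, leader payoff 4.
Among 1, -5, 4, the best is 4 at High. Subgame-perfect outcome: (High, R3) with payoffs (4, 10).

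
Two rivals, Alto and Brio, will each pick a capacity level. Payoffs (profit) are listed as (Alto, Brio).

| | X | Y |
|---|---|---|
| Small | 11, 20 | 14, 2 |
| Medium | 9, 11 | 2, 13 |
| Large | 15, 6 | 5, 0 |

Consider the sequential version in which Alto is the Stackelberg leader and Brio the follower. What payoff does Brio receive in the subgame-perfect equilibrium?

Work backward from Brio's decision.
- Small: Brio compares 20, 2 and picks X; Alto would get 11.
- Medium: Brio compares 11, 13 and picks Y; Alto would get 2.
- Large: Brio compares 6, 0 and picks X; Alto would get 15.
Alto's induced payoffs are 11, 2, 15, so Alto commits to Large. Subgame-perfect outcome: (Large, X) with payoffs (15, 6).

6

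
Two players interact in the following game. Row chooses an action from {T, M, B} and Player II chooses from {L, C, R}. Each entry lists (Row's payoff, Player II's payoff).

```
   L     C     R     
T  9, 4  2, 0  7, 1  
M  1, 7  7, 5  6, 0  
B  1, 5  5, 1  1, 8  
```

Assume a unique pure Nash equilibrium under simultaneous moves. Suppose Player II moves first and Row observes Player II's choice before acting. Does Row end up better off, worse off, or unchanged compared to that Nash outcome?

worse off

Backward induction with Player II moving first.
- L: BR = T, leader payoff 4.
- C: BR = M, leader payoff 5.
- R: BR = T, leader payoff 1.
Among 4, 5, 1, the best is 5 at C. Subgame-perfect outcome: (M, C) with payoffs (7, 5).
For the simultaneous game, intersect best replies.
Row's best replies: L→T; C→M; R→T.
Player II's best replies: T→L; M→L; B→R.
The unique mutual best reply is (T, L), giving (9, 4).
Row earns 7 sequentially versus 9 at the Nash outcome: worse off.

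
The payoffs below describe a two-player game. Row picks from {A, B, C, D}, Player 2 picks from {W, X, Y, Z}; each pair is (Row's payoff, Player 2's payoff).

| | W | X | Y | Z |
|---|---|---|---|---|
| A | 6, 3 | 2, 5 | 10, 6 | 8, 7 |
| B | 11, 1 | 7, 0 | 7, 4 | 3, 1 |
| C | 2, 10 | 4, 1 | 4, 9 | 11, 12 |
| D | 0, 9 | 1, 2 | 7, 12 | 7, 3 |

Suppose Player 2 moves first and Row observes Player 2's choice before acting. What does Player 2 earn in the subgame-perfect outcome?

Backward induction with Player 2 moving first.
- W: Row compares 6, 11, 2, 0 and picks B; Player 2 would get 1.
- X: Row compares 2, 7, 4, 1 and picks B; Player 2 would get 0.
- Y: Row compares 10, 7, 4, 7 and picks A; Player 2 would get 6.
- Z: Row compares 8, 3, 11, 7 and picks C; Player 2 would get 12.
Player 2's induced payoffs are 1, 0, 6, 12, so Player 2 commits to Z. Subgame-perfect outcome: (C, Z) with payoffs (11, 12).

12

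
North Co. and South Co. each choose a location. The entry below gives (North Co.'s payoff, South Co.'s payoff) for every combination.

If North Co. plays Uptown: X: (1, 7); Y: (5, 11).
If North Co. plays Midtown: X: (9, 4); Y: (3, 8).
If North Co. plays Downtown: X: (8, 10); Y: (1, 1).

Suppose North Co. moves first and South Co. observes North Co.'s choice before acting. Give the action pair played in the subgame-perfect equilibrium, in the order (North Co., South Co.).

(Downtown, X)

Solve by backward induction (North Co. leads).
- Uptown → South Co. plays Y (best of 7, 11); North Co. gets 5.
- Midtown → South Co. plays Y (best of 4, 8); North Co. gets 3.
- Downtown → South Co. plays X (best of 10, 1); North Co. gets 8.
North Co.'s induced payoffs are 5, 3, 8, so North Co. commits to Downtown. Subgame-perfect outcome: (Downtown, X) with payoffs (8, 10).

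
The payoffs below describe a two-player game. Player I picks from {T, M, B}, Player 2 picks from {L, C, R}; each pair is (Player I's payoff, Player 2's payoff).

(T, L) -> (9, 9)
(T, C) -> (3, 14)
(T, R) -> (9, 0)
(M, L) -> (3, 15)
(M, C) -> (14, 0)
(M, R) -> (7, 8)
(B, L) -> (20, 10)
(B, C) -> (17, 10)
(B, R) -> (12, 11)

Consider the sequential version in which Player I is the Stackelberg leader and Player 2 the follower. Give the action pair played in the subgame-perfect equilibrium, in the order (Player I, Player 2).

Player 2 best-responds to each possible Player I move:
- T: Player 2 compares 9, 14, 0 and picks C; Player I would get 3.
- M: Player 2 compares 15, 0, 8 and picks L; Player I would get 3.
- B: Player 2 compares 10, 10, 11 and picks R; Player I would get 12.
Player I's induced payoffs are 3, 3, 12, so Player I commits to B. Subgame-perfect outcome: (B, R) with payoffs (12, 11).

(B, R)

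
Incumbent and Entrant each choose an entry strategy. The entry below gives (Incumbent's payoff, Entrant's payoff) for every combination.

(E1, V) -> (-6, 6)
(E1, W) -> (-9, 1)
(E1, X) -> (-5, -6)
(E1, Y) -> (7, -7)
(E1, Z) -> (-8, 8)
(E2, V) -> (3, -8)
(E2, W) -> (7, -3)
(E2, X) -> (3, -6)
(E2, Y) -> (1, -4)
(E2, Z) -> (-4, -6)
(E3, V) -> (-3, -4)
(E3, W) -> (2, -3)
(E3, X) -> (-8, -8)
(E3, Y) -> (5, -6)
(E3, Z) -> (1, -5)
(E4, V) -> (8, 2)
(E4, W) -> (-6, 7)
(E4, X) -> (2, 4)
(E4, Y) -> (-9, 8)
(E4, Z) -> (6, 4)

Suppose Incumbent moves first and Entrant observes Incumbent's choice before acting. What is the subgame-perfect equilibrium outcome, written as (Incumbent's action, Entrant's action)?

(E2, W)

Work backward from Entrant's decision.
- E1 → Entrant plays Z (best of 6, 1, -6, -7, 8); Incumbent gets -8.
- E2 → Entrant plays W (best of -8, -3, -6, -4, -6); Incumbent gets 7.
- E3 → Entrant plays W (best of -4, -3, -8, -6, -5); Incumbent gets 2.
- E4 → Entrant plays Y (best of 2, 7, 4, 8, 4); Incumbent gets -9.
Among -8, 7, 2, -9, the best is 7 at E2. Subgame-perfect outcome: (E2, W) with payoffs (7, -3).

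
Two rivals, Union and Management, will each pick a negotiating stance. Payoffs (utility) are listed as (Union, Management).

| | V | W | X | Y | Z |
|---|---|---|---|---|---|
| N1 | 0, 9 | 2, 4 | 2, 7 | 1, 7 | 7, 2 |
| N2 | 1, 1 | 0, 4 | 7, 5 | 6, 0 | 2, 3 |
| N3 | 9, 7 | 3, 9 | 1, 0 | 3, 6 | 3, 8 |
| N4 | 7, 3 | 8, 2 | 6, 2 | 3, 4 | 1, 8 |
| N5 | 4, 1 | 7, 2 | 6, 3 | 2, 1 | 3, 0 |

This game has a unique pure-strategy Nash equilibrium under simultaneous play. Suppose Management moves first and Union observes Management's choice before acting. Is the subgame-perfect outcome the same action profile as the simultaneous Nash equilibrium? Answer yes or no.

no

Work backward from Union's decision.
- V → Union plays N3 (best of 0, 1, 9, 7, 4); Management gets 7.
- W → Union plays N4 (best of 2, 0, 3, 8, 7); Management gets 2.
- X → Union plays N2 (best of 2, 7, 1, 6, 6); Management gets 5.
- Y → Union plays N2 (best of 1, 6, 3, 3, 2); Management gets 0.
- Z → Union plays N1 (best of 7, 2, 3, 1, 3); Management gets 2.
Maximizing over 7, 2, 5, 0, 2, Management chooses V. Subgame-perfect outcome: (N3, V) with payoffs (9, 7).
Now find the simultaneous Nash equilibrium.
Union's best replies: V→N3; W→N4; X→N2; Y→N2; Z→N1.
Management's best replies: N1→V; N2→X; N3→W; N4→Z; N5→X.
Only (N2, X) has each player best-responding; Nash payoffs (7, 5).
Sequential outcome (N3, V) differs from the Nash profile (N2, X).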